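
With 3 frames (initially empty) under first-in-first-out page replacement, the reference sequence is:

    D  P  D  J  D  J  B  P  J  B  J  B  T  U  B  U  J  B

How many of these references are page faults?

8

D → fault, frames (D)
P → fault, frames (D P)
D → hit
J → fault, frames (D P J)
D → hit
J → hit
B → fault, evict D, frames (P J B)
P → hit
J → hit
B → hit
J → hit
B → hit
T → fault, evict P, frames (J B T)
U → fault, evict J, frames (B T U)
B → hit
U → hit
J → fault, evict B, frames (T U J)
B → fault, evict T, frames (U J B)
Page faults: 8.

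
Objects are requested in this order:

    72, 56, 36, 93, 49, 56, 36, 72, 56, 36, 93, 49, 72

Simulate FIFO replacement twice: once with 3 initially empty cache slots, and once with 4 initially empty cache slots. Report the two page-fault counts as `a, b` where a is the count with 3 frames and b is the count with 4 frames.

3 frames: F F F F F F F F . . F F . → 10 faults.
4 frames: F F F F F . . F F F F F F → 11 faults.
11 > 10: adding a frame increased faults — Belady's anomaly.

10, 11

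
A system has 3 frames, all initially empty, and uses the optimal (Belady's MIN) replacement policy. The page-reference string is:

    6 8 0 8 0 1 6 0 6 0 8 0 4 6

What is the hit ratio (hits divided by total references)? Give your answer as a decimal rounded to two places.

0.57

6 → miss, frames [6]
8 → miss, frames [6, 8]
0 → miss, frames [6, 8, 0]
8 → hit
0 → hit
1 → miss, evict 8, frames [6, 0, 1]
6 → hit
0 → hit
6 → hit
0 → hit
8 → miss, evict 1, frames [6, 0, 8]
0 → hit
4 → miss, evict 8, frames [6, 0, 4]
6 → hit
Hits: 8 of 14 references → 8/14 = 0.5714.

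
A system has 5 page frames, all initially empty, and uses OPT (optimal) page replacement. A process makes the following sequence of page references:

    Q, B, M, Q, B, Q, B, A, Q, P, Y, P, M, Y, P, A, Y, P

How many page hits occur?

12

Q -> miss, frames {Q}
B -> miss, frames {Q,B}
M -> miss, frames {Q,B,M}
Q -> hit
B -> hit
Q -> hit
B -> hit
A -> miss, frames {Q,B,M,A}
Q -> hit
P -> miss, frames {Q,B,M,A,P}
Y -> miss, evict B, frames {Q,M,A,P,Y}
P -> hit
M -> hit
Y -> hit
P -> hit
A -> hit
Y -> hit
P -> hit
Hits: 12.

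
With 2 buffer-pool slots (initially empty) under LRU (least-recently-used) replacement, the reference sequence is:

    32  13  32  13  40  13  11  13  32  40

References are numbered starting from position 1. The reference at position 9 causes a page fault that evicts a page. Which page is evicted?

11

pos 1: 32 -> fault, frames {32}
pos 2: 13 -> fault, frames {32,13}
pos 3: 32 -> hit
pos 4: 13 -> hit
pos 5: 40 -> fault, evict 32, frames {13,40}
pos 6: 13 -> hit
pos 7: 11 -> fault, evict 40, frames {13,11}
pos 8: 13 -> hit
pos 9: 32 -> fault, evict 11, frames {13,32}
At position 9, page 11 is evicted.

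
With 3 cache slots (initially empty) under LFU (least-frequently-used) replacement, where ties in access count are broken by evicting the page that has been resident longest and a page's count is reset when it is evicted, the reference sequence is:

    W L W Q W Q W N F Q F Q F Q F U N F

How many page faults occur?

W: fault, frames [W]
L: fault, frames [W, L]
W: hit
Q: fault, frames [W, L, Q]
W: hit
Q: hit
W: hit
N: fault, evict L, frames [W, Q, N]
F: fault, evict N, frames [W, Q, F]
Q: hit
F: hit
Q: hit
F: hit
Q: hit
F: hit
U: fault, evict W, frames [Q, F, U]
N: fault, evict U, frames [Q, F, N]
F: hit
Page faults: 7.

7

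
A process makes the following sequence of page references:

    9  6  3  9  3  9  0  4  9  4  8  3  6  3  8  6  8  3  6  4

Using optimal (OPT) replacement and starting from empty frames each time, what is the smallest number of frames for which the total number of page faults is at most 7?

f=1: 20 faults
f=2: 11 faults
f=3: 8 faults
f=4: 6 faults
f=5: 6 faults
f=6: 6 faults
Smallest f with faults ≤ 7 is 4.

4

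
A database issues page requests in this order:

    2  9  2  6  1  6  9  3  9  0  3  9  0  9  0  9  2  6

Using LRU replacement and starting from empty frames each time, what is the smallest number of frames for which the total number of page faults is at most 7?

f=1: 18 faults
f=2: 12 faults
f=3: 9 faults
f=4: 8 faults
f=5: 7 faults
f=6: 6 faults
Smallest f with faults ≤ 7 is 5.

5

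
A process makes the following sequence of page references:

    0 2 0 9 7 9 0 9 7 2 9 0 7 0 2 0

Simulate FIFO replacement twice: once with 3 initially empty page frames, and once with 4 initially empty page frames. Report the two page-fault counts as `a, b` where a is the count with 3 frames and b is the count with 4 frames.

3 frames: F F . F F . F . . F F . F F F . → 10 faults.
4 frames: F F . F F . . . . . . . . . . . → 4 faults.
4 < 10: adding a frame reduced faults, as is typical.

10, 4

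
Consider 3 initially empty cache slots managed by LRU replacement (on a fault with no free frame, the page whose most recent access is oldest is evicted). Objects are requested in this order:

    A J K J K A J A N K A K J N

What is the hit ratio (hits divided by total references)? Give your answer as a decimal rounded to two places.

0.50

A -> miss, frames {A}
J -> miss, frames {A,J}
K -> miss, frames {A,J,K}
J -> hit
K -> hit
A -> hit
J -> hit
A -> hit
N -> miss, evict K, frames {J,A,N}
K -> miss, evict J, frames {A,N,K}
A -> hit
K -> hit
J -> miss, evict N, frames {A,K,J}
N -> miss, evict A, frames {K,J,N}
Hits: 7 of 14 references → 7/14 = 0.5000.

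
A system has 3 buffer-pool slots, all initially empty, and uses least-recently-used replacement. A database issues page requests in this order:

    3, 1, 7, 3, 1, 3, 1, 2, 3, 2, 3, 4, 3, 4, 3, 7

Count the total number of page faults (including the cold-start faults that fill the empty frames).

3: fault, frames (3)
1: fault, frames (3 1)
7: fault, frames (3 1 7)
3: hit
1: hit
3: hit
1: hit
2: fault, evict 7, frames (3 1 2)
3: hit
2: hit
3: hit
4: fault, evict 1, frames (2 3 4)
3: hit
4: hit
3: hit
7: fault, evict 2, frames (4 3 7)
Page faults: 6.

6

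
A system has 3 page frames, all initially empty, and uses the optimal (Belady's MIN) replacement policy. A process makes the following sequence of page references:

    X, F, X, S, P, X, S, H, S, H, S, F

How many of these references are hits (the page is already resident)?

6

X: fault, frames (X)
F: fault, frames (X F)
X: hit
S: fault, frames (X F S)
P: fault, evict F, frames (X S P)
X: hit
S: hit
H: fault, evict P, frames (X S H)
S: hit
H: hit
S: hit
F: fault, evict H, frames (X S F)
Hits: 6.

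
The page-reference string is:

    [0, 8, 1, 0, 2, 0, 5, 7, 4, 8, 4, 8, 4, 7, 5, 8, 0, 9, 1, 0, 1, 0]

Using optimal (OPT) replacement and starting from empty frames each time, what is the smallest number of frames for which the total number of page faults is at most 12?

3

f=1: 22 faults
f=2: 13 faults
f=3: 11 faults
f=4: 10 faults
f=5: 9 faults
f=6: 8 faults
f=7: 8 faults
f=8: 8 faults
Smallest f with faults ≤ 12 is 3.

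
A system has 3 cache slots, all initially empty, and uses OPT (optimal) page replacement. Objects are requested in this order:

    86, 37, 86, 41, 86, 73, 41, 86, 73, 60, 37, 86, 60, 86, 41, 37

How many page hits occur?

86: fault, frames [86]
37: fault, frames [86, 37]
86: hit
41: fault, frames [86, 37, 41]
86: hit
73: fault, evict 37, frames [86, 41, 73]
41: hit
86: hit
73: hit
60: fault, evict 73, frames [86, 41, 60]
37: fault, evict 41, frames [86, 60, 37]
86: hit
60: hit
86: hit
41: fault, evict 60, frames [86, 37, 41]
37: hit
Hits: 9.

9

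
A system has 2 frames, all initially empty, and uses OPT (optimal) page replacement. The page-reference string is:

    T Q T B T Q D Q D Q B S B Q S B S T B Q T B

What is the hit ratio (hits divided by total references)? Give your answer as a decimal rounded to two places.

0.45

T: miss, frames (T)
Q: miss, frames (T Q)
T: hit
B: miss, evict Q, frames (T B)
T: hit
Q: miss, evict T, frames (B Q)
D: miss, evict B, frames (Q D)
Q: hit
D: hit
Q: hit
B: miss, evict D, frames (Q B)
S: miss, evict Q, frames (B S)
B: hit
Q: miss, evict B, frames (S Q)
S: hit
B: miss, evict Q, frames (S B)
S: hit
T: miss, evict S, frames (B T)
B: hit
Q: miss, evict B, frames (T Q)
T: hit
B: miss, evict Q, frames (T B)
Hits: 10 of 22 references → 10/22 = 0.4545.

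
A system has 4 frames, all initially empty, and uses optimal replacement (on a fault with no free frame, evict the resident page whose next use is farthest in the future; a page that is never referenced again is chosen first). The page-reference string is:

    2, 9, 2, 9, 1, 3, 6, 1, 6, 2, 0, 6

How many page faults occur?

6

2: fault, frames [2]
9: fault, frames [2, 9]
2: hit
9: hit
1: fault, frames [2, 9, 1]
3: fault, frames [2, 9, 1, 3]
6: fault, evict 3, frames [2, 9, 1, 6]
1: hit
6: hit
2: hit
0: fault, evict 1, frames [2, 9, 6, 0]
6: hit
Page faults: 6.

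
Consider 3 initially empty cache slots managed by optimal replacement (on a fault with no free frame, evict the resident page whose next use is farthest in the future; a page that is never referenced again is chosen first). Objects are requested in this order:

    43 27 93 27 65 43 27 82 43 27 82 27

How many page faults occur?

5

43 → miss, frames [43]
27 → miss, frames [43, 27]
93 → miss, frames [43, 27, 93]
27 → hit
65 → miss, evict 93, frames [43, 27, 65]
43 → hit
27 → hit
82 → miss, evict 65, frames [43, 27, 82]
43 → hit
27 → hit
82 → hit
27 → hit
Page faults: 5.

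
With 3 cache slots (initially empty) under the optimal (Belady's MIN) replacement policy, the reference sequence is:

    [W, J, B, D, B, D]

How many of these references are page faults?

W → fault, frames (W)
J → fault, frames (W J)
B → fault, frames (W J B)
D → fault, evict J, frames (W B D)
B → hit
D → hit
Page faults: 4.

4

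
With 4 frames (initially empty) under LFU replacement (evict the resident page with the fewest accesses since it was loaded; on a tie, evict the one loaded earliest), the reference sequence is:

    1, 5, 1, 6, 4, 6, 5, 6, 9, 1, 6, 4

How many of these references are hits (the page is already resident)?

1 → fault, frames (1)
5 → fault, frames (1 5)
1 → hit
6 → fault, frames (1 5 6)
4 → fault, frames (1 5 6 4)
6 → hit
5 → hit
6 → hit
9 → fault, evict 4, frames (1 5 6 9)
1 → hit
6 → hit
4 → fault, evict 9, frames (1 5 6 4)
Hits: 6.

6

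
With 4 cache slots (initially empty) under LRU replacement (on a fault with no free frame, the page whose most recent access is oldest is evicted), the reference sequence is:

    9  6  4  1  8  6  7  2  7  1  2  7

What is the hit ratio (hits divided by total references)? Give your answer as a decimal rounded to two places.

0.33

9 -> miss, frames {9}
6 -> miss, frames {9,6}
4 -> miss, frames {9,6,4}
1 -> miss, frames {9,6,4,1}
8 -> miss, evict 9, frames {6,4,1,8}
6 -> hit
7 -> miss, evict 4, frames {1,8,6,7}
2 -> miss, evict 1, frames {8,6,7,2}
7 -> hit
1 -> miss, evict 8, frames {6,2,7,1}
2 -> hit
7 -> hit
Hits: 4 of 12 references → 4/12 = 0.3333.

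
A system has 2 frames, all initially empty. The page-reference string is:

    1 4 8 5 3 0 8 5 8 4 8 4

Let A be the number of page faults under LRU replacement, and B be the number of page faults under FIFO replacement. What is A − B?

-1

Under LRU: F F F F F F F F . F . . → 9 faults.
Under FIFO: F F F F F F F F . F F . → 10 faults.
A − B = 9 − 10 = -1.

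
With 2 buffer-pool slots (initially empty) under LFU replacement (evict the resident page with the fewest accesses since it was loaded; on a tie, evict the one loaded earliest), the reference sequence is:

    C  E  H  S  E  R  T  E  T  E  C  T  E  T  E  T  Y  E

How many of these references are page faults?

C: fault, frames [C]
E: fault, frames [C, E]
H: fault, evict C, frames [E, H]
S: fault, evict E, frames [H, S]
E: fault, evict H, frames [S, E]
R: fault, evict S, frames [E, R]
T: fault, evict E, frames [R, T]
E: fault, evict R, frames [T, E]
T: hit
E: hit
C: fault, evict T, frames [E, C]
T: fault, evict C, frames [E, T]
E: hit
T: hit
E: hit
T: hit
Y: fault, evict T, frames [E, Y]
E: hit
Page faults: 11.

11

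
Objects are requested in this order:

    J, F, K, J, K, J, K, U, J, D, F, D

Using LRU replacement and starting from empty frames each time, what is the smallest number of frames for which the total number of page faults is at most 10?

2

f=1: 12 faults
f=2: 8 faults
f=3: 6 faults
f=4: 6 faults
f=5: 5 faults
Smallest f with faults ≤ 10 is 2.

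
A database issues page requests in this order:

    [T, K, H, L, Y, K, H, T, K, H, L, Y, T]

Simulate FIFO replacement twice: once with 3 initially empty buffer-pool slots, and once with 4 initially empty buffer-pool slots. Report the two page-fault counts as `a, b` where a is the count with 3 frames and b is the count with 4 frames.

3 frames: F F F F F F F F . . F F . → 10 faults.
4 frames: F F F F F . . F F F F F F → 11 faults.
11 > 10: adding a frame increased faults — Belady's anomaly.

10, 11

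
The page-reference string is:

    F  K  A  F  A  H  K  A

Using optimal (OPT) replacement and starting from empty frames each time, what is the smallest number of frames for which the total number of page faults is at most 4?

3

f=1: 8 faults
f=2: 5 faults
f=3: 4 faults
f=4: 4 faults
Smallest f with faults ≤ 4 is 3.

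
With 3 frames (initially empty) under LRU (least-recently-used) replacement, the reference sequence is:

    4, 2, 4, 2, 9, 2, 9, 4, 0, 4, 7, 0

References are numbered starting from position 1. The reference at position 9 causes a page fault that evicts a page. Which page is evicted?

pos 1: 4 -> fault, frames (4)
pos 2: 2 -> fault, frames (4 2)
pos 3: 4 -> hit
pos 4: 2 -> hit
pos 5: 9 -> fault, frames (4 2 9)
pos 6: 2 -> hit
pos 7: 9 -> hit
pos 8: 4 -> hit
pos 9: 0 -> fault, evict 2, frames (9 4 0)
At position 9, page 2 is evicted.

2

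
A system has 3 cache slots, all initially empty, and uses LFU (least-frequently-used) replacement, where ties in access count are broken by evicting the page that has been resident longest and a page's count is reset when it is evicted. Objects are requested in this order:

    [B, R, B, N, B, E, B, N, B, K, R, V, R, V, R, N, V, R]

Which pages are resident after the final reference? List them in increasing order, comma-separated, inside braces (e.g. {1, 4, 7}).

B → miss, frames [B]
R → miss, frames [B, R]
B → hit
N → miss, frames [B, R, N]
B → hit
E → miss, evict R, frames [B, N, E]
B → hit
N → hit
B → hit
K → miss, evict E, frames [B, N, K]
R → miss, evict K, frames [B, N, R]
V → miss, evict R, frames [B, N, V]
R → miss, evict V, frames [B, N, R]
V → miss, evict R, frames [B, N, V]
R → miss, evict V, frames [B, N, R]
N → hit
V → miss, evict R, frames [B, N, V]
R → miss, evict V, frames [B, N, R]

{B, N, R}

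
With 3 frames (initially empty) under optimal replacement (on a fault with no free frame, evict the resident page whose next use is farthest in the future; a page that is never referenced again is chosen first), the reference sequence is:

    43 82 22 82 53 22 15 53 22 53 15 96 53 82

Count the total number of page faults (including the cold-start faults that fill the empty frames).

43 -> miss, frames [43]
82 -> miss, frames [43, 82]
22 -> miss, frames [43, 82, 22]
82 -> hit
53 -> miss, evict 43, frames [82, 22, 53]
22 -> hit
15 -> miss, evict 82, frames [22, 53, 15]
53 -> hit
22 -> hit
53 -> hit
15 -> hit
96 -> miss, evict 15, frames [22, 53, 96]
53 -> hit
82 -> miss, evict 96, frames [22, 53, 82]
Page faults: 7.

7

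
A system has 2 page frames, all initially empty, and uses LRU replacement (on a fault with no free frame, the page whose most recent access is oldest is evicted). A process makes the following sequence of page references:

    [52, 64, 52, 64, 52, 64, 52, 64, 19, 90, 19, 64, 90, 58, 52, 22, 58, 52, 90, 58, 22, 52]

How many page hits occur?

7

52 → fault, frames [52]
64 → fault, frames [52, 64]
52 → hit
64 → hit
52 → hit
64 → hit
52 → hit
64 → hit
19 → fault, evict 52, frames [64, 19]
90 → fault, evict 64, frames [19, 90]
19 → hit
64 → fault, evict 90, frames [19, 64]
90 → fault, evict 19, frames [64, 90]
58 → fault, evict 64, frames [90, 58]
52 → fault, evict 90, frames [58, 52]
22 → fault, evict 58, frames [52, 22]
58 → fault, evict 52, frames [22, 58]
52 → fault, evict 22, frames [58, 52]
90 → fault, evict 58, frames [52, 90]
58 → fault, evict 52, frames [90, 58]
22 → fault, evict 90, frames [58, 22]
52 → fault, evict 58, frames [22, 52]
Hits: 7.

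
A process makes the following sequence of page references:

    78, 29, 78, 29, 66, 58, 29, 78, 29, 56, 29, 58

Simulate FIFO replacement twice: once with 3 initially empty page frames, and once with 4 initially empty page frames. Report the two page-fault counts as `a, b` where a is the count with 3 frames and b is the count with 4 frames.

8, 5

3 frames: F F . . F F . F F F . F → 8 faults.
4 frames: F F . . F F . . . F . . → 5 faults.
5 < 8: adding a frame reduced faults, as is typical.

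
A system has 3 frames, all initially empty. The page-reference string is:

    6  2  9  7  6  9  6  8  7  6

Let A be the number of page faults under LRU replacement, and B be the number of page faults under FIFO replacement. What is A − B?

Under LRU: F F F F F . . F F . → 7 faults.
Under FIFO: F F F F F . . F . . → 6 faults.
A − B = 7 − 6 = 1.

1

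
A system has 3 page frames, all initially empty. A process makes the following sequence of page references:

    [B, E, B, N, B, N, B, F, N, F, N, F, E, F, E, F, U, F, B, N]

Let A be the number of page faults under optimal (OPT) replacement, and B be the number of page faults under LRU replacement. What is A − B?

-2

Under OPT: F F . F . . . F . . . . . . . . F . F . → 6 faults.
Under LRU: F F . F . . . F . . . . F . . . F . F F → 8 faults.
A − B = 6 − 8 = -2.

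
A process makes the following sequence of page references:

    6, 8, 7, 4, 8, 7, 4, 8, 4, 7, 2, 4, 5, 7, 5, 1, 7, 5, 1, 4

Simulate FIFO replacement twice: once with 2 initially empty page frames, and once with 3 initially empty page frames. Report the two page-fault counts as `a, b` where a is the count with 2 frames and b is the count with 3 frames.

2 frames: F F F F F F F F . F F F F F . F . F . F → 16 faults.
3 frames: F F F F . . . . . . F . F F . F . . . F → 9 faults.
9 < 16: adding a frame reduced faults, as is typical.

16, 9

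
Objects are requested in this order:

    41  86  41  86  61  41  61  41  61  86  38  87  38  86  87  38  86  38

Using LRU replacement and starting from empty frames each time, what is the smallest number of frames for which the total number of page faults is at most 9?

3

f=1: 18 faults
f=2: 11 faults
f=3: 5 faults
f=4: 5 faults
f=5: 5 faults
Smallest f with faults ≤ 9 is 3.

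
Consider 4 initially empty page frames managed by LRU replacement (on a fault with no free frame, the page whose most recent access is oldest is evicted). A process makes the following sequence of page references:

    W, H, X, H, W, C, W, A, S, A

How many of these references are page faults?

W -> miss, frames (W)
H -> miss, frames (W H)
X -> miss, frames (W H X)
H -> hit
W -> hit
C -> miss, frames (X H W C)
W -> hit
A -> miss, evict X, frames (H C W A)
S -> miss, evict H, frames (C W A S)
A -> hit
Page faults: 6.

6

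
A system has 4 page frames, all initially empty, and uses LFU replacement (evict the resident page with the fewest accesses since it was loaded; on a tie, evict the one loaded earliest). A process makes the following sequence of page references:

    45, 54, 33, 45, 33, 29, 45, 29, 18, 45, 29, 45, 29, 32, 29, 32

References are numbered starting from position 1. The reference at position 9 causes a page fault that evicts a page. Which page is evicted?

54

pos 1: 45 -> miss, frames (45)
pos 2: 54 -> miss, frames (45 54)
pos 3: 33 -> miss, frames (45 54 33)
pos 4: 45 -> hit
pos 5: 33 -> hit
pos 6: 29 -> miss, frames (45 54 33 29)
pos 7: 45 -> hit
pos 8: 29 -> hit
pos 9: 18 -> miss, evict 54, frames (45 33 29 18)
At position 9, page 54 is evicted.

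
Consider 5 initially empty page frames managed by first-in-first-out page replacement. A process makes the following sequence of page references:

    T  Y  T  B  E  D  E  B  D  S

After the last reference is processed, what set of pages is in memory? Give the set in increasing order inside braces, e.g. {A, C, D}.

{B, D, E, S, Y}

T: fault, frames [T]
Y: fault, frames [T, Y]
T: hit
B: fault, frames [T, Y, B]
E: fault, frames [T, Y, B, E]
D: fault, frames [T, Y, B, E, D]
E: hit
B: hit
D: hit
S: fault, evict T, frames [Y, B, E, D, S]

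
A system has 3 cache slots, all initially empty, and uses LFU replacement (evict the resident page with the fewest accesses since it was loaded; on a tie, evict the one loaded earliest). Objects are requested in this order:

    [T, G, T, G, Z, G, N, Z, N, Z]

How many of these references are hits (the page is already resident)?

T → fault, frames (T)
G → fault, frames (T G)
T → hit
G → hit
Z → fault, frames (T G Z)
G → hit
N → fault, evict Z, frames (T G N)
Z → fault, evict N, frames (T G Z)
N → fault, evict Z, frames (T G N)
Z → fault, evict N, frames (T G Z)
Hits: 3.

3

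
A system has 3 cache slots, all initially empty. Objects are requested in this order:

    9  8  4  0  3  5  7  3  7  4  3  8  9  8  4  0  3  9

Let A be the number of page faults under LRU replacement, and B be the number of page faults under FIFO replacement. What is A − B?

-1

Under LRU: F F F F F F F . . F . F F . F F F F → 14 faults.
Under FIFO: F F F F F F F . . F F F F . F F F F → 15 faults.
A − B = 14 − 15 = -1.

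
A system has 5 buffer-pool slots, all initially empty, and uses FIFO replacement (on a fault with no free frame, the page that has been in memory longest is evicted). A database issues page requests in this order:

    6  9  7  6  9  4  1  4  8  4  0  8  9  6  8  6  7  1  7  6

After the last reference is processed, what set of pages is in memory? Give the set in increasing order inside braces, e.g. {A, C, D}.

{0, 1, 6, 7, 9}

6: fault, frames (6)
9: fault, frames (6 9)
7: fault, frames (6 9 7)
6: hit
9: hit
4: fault, frames (6 9 7 4)
1: fault, frames (6 9 7 4 1)
4: hit
8: fault, evict 6, frames (9 7 4 1 8)
4: hit
0: fault, evict 9, frames (7 4 1 8 0)
8: hit
9: fault, evict 7, frames (4 1 8 0 9)
6: fault, evict 4, frames (1 8 0 9 6)
8: hit
6: hit
7: fault, evict 1, frames (8 0 9 6 7)
1: fault, evict 8, frames (0 9 6 7 1)
7: hit
6: hit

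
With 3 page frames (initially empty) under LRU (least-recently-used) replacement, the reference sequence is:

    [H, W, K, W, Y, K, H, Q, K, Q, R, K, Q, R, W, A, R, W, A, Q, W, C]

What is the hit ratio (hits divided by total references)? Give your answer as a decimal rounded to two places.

0.50

H → miss, frames (H)
W → miss, frames (H W)
K → miss, frames (H W K)
W → hit
Y → miss, evict H, frames (K W Y)
K → hit
H → miss, evict W, frames (Y K H)
Q → miss, evict Y, frames (K H Q)
K → hit
Q → hit
R → miss, evict H, frames (K Q R)
K → hit
Q → hit
R → hit
W → miss, evict K, frames (Q R W)
A → miss, evict Q, frames (R W A)
R → hit
W → hit
A → hit
Q → miss, evict R, frames (W A Q)
W → hit
C → miss, evict A, frames (Q W C)
Hits: 11 of 22 references → 11/22 = 0.5000.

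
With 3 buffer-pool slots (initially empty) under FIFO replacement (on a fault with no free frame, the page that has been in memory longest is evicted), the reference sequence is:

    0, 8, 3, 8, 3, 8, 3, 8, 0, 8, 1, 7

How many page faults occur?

5

0 → fault, frames (0)
8 → fault, frames (0 8)
3 → fault, frames (0 8 3)
8 → hit
3 → hit
8 → hit
3 → hit
8 → hit
0 → hit
8 → hit
1 → fault, evict 0, frames (8 3 1)
7 → fault, evict 8, frames (3 1 7)
Page faults: 5.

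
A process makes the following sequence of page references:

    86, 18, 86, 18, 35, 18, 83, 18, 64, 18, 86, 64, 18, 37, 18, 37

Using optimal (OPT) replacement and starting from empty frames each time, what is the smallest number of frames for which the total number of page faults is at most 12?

f=1: 16 faults
f=2: 8 faults
f=3: 6 faults
f=4: 6 faults
f=5: 6 faults
f=6: 6 faults
Smallest f with faults ≤ 12 is 2.

2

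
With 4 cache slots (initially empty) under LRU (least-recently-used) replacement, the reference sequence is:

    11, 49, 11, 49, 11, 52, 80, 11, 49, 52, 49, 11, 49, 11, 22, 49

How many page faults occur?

11: miss, frames (11)
49: miss, frames (11 49)
11: hit
49: hit
11: hit
52: miss, frames (49 11 52)
80: miss, frames (49 11 52 80)
11: hit
49: hit
52: hit
49: hit
11: hit
49: hit
11: hit
22: miss, evict 80, frames (52 49 11 22)
49: hit
Page faults: 5.

5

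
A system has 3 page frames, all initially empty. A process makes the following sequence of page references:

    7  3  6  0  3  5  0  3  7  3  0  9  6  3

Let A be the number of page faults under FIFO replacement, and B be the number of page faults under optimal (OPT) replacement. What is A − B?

Under FIFO: F F F F . F . F F . F F F F → 11 faults.
Under OPT: F F F F . F . . F . . F F . → 8 faults.
A − B = 11 − 8 = 3.

3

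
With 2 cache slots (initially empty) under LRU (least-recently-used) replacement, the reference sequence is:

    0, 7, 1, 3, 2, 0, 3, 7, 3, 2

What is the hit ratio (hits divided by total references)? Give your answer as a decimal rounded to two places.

0: fault, frames {0}
7: fault, frames {0,7}
1: fault, evict 0, frames {7,1}
3: fault, evict 7, frames {1,3}
2: fault, evict 1, frames {3,2}
0: fault, evict 3, frames {2,0}
3: fault, evict 2, frames {0,3}
7: fault, evict 0, frames {3,7}
3: hit
2: fault, evict 7, frames {3,2}
Hits: 1 of 10 references → 1/10 = 0.1000.

0.10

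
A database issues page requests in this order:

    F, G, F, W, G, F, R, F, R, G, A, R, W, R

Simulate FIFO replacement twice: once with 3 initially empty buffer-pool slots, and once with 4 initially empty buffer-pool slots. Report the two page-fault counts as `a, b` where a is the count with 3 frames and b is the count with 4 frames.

9, 5

3 frames: F F . F . . F F . F F F F . → 9 faults.
4 frames: F F . F . . F . . . F . . . → 5 faults.
5 < 9: adding a frame reduced faults, as is typical.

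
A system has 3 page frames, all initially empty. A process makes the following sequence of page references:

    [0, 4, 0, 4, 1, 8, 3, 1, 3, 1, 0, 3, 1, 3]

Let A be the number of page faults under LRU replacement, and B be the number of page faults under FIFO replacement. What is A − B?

Under LRU: F F . . F F F . . . F . . . → 6 faults.
Under FIFO: F F . . F F F . . . F . F . → 7 faults.
A − B = 6 − 7 = -1.

-1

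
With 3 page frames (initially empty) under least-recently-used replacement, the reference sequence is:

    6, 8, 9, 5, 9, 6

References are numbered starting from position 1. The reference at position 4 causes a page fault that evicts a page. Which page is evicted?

pos 1: 6 -> fault, frames {6}
pos 2: 8 -> fault, frames {6,8}
pos 3: 9 -> fault, frames {6,8,9}
pos 4: 5 -> fault, evict 6, frames {8,9,5}
At position 4, page 6 is evicted.

6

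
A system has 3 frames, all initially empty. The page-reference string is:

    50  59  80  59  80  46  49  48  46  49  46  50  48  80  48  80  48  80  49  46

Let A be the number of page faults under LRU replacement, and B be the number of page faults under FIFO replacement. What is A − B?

1

Under LRU: F F F . . F F F . . . F F F . . . . F F → 11 faults.
Under FIFO: F F F . . F F F . . . F . F . . . . F F → 10 faults.
A − B = 11 − 10 = 1.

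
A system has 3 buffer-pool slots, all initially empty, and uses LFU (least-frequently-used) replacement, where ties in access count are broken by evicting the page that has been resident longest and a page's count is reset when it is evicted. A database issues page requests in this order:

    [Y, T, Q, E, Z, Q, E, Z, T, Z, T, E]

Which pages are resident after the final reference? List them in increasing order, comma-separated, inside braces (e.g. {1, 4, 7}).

{E, T, Z}

Y: fault, frames (Y)
T: fault, frames (Y T)
Q: fault, frames (Y T Q)
E: fault, evict Y, frames (T Q E)
Z: fault, evict T, frames (Q E Z)
Q: hit
E: hit
Z: hit
T: fault, evict Q, frames (E Z T)
Z: hit
T: hit
E: hit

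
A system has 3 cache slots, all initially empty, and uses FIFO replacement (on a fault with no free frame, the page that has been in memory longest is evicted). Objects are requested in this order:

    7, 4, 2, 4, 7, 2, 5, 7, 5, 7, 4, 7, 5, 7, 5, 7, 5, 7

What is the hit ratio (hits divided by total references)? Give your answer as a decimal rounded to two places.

0.67

7 → fault, frames {7}
4 → fault, frames {7,4}
2 → fault, frames {7,4,2}
4 → hit
7 → hit
2 → hit
5 → fault, evict 7, frames {4,2,5}
7 → fault, evict 4, frames {2,5,7}
5 → hit
7 → hit
4 → fault, evict 2, frames {5,7,4}
7 → hit
5 → hit
7 → hit
5 → hit
7 → hit
5 → hit
7 → hit
Hits: 12 of 18 references → 12/18 = 0.6667.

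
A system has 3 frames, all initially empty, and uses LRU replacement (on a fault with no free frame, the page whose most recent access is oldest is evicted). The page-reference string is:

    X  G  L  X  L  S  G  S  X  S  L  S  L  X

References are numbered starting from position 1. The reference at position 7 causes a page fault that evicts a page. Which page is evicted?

X

pos 1: X → miss, frames (X)
pos 2: G → miss, frames (X G)
pos 3: L → miss, frames (X G L)
pos 4: X → hit
pos 5: L → hit
pos 6: S → miss, evict G, frames (X L S)
pos 7: G → miss, evict X, frames (L S G)
At position 7, page X is evicted.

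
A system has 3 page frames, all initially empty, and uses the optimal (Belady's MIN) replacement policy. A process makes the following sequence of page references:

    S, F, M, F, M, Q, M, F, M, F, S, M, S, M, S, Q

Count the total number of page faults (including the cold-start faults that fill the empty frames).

S → miss, frames {S}
F → miss, frames {S,F}
M → miss, frames {S,F,M}
F → hit
M → hit
Q → miss, evict S, frames {F,M,Q}
M → hit
F → hit
M → hit
F → hit
S → miss, evict F, frames {M,Q,S}
M → hit
S → hit
M → hit
S → hit
Q → hit
Page faults: 5.

5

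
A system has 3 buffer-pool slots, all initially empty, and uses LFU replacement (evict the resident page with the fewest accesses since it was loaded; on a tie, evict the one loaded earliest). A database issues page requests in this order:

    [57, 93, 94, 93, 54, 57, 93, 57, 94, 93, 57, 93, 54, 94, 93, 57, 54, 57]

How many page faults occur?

9

57: miss, frames [57]
93: miss, frames [57, 93]
94: miss, frames [57, 93, 94]
93: hit
54: miss, evict 57, frames [93, 94, 54]
57: miss, evict 94, frames [93, 54, 57]
93: hit
57: hit
94: miss, evict 54, frames [93, 57, 94]
93: hit
57: hit
93: hit
54: miss, evict 94, frames [93, 57, 54]
94: miss, evict 54, frames [93, 57, 94]
93: hit
57: hit
54: miss, evict 94, frames [93, 57, 54]
57: hit
Page faults: 9.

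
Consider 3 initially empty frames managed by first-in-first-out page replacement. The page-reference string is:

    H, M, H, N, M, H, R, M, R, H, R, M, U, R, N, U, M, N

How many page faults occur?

10

H -> miss, frames (H)
M -> miss, frames (H M)
H -> hit
N -> miss, frames (H M N)
M -> hit
H -> hit
R -> miss, evict H, frames (M N R)
M -> hit
R -> hit
H -> miss, evict M, frames (N R H)
R -> hit
M -> miss, evict N, frames (R H M)
U -> miss, evict R, frames (H M U)
R -> miss, evict H, frames (M U R)
N -> miss, evict M, frames (U R N)
U -> hit
M -> miss, evict U, frames (R N M)
N -> hit
Page faults: 10.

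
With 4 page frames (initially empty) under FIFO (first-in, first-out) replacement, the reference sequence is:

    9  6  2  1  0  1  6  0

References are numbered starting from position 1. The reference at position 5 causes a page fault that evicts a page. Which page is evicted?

pos 1: 9: fault, frames [9]
pos 2: 6: fault, frames [9, 6]
pos 3: 2: fault, frames [9, 6, 2]
pos 4: 1: fault, frames [9, 6, 2, 1]
pos 5: 0: fault, evict 9, frames [6, 2, 1, 0]
At position 5, page 9 is evicted.

9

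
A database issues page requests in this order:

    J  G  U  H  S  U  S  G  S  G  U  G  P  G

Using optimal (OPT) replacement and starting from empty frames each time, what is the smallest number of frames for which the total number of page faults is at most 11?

2

f=1: 14 faults
f=2: 8 faults
f=3: 6 faults
f=4: 6 faults
f=5: 6 faults
f=6: 6 faults
Smallest f with faults ≤ 11 is 2.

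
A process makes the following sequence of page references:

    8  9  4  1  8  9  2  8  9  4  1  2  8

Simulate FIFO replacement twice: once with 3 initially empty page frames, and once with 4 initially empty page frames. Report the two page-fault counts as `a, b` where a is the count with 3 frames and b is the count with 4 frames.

3 frames: F F F F F F F . . F F . F → 10 faults.
4 frames: F F F F . . F F F F F F F → 11 faults.
11 > 10: adding a frame increased faults — Belady's anomaly.

10, 11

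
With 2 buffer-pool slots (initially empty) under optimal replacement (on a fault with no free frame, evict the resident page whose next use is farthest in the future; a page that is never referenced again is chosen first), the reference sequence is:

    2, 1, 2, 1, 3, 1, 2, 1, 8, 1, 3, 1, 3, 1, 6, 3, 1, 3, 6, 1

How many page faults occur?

9

2 -> miss, frames (2)
1 -> miss, frames (2 1)
2 -> hit
1 -> hit
3 -> miss, evict 2, frames (1 3)
1 -> hit
2 -> miss, evict 3, frames (1 2)
1 -> hit
8 -> miss, evict 2, frames (1 8)
1 -> hit
3 -> miss, evict 8, frames (1 3)
1 -> hit
3 -> hit
1 -> hit
6 -> miss, evict 1, frames (3 6)
3 -> hit
1 -> miss, evict 6, frames (3 1)
3 -> hit
6 -> miss, evict 3, frames (1 6)
1 -> hit
Page faults: 9.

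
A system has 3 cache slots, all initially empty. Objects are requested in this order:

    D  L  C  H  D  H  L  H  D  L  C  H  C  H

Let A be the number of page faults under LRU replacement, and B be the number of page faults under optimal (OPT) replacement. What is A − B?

3

Under LRU: F F F F F . F . . . F F . . → 8 faults.
Under OPT: F F F F . . . . . . F . . . → 5 faults.
A − B = 8 − 5 = 3.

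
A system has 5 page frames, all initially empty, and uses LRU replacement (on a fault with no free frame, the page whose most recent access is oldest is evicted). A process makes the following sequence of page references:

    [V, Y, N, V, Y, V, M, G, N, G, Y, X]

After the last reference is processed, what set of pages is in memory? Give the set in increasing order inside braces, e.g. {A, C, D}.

{G, M, N, X, Y}

V -> fault, frames (V)
Y -> fault, frames (V Y)
N -> fault, frames (V Y N)
V -> hit
Y -> hit
V -> hit
M -> fault, frames (N Y V M)
G -> fault, frames (N Y V M G)
N -> hit
G -> hit
Y -> hit
X -> fault, evict V, frames (M N G Y X)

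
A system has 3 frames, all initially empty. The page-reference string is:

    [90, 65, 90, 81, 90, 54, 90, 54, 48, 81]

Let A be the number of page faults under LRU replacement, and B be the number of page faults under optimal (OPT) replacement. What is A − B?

1

Under LRU: F F . F . F . . F F → 6 faults.
Under OPT: F F . F . F . . F . → 5 faults.
A − B = 6 − 5 = 1.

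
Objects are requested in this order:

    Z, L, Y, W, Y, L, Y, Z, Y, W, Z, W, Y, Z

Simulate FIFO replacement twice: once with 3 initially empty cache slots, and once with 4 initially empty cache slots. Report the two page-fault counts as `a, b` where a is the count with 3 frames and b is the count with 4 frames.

3 frames: F F F F . . . F . . . . . . → 5 faults.
4 frames: F F F F . . . . . . . . . . → 4 faults.
4 < 5: adding a frame reduced faults, as is typical.

5, 4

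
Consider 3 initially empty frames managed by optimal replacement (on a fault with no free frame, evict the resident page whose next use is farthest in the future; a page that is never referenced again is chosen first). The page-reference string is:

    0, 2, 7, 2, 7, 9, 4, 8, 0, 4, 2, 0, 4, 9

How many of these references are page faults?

8

0 → fault, frames (0)
2 → fault, frames (0 2)
7 → fault, frames (0 2 7)
2 → hit
7 → hit
9 → fault, evict 7, frames (0 2 9)
4 → fault, evict 9, frames (0 2 4)
8 → fault, evict 2, frames (0 4 8)
0 → hit
4 → hit
2 → fault, evict 8, frames (0 4 2)
0 → hit
4 → hit
9 → fault, evict 2, frames (0 4 9)
Page faults: 8.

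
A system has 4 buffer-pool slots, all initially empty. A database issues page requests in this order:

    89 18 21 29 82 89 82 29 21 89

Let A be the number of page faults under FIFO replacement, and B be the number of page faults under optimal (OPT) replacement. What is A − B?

Under FIFO: F F F F F F . . . . → 6 faults.
Under OPT: F F F F F . . . . . → 5 faults.
A − B = 6 − 5 = 1.

1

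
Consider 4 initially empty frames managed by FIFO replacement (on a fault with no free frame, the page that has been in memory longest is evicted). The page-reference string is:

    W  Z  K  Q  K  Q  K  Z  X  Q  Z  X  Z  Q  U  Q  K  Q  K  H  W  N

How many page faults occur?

9

W: miss, frames (W)
Z: miss, frames (W Z)
K: miss, frames (W Z K)
Q: miss, frames (W Z K Q)
K: hit
Q: hit
K: hit
Z: hit
X: miss, evict W, frames (Z K Q X)
Q: hit
Z: hit
X: hit
Z: hit
Q: hit
U: miss, evict Z, frames (K Q X U)
Q: hit
K: hit
Q: hit
K: hit
H: miss, evict K, frames (Q X U H)
W: miss, evict Q, frames (X U H W)
N: miss, evict X, frames (U H W N)
Page faults: 9.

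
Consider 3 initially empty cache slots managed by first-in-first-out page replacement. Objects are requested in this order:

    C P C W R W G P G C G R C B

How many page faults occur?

C -> fault, frames [C]
P -> fault, frames [C, P]
C -> hit
W -> fault, frames [C, P, W]
R -> fault, evict C, frames [P, W, R]
W -> hit
G -> fault, evict P, frames [W, R, G]
P -> fault, evict W, frames [R, G, P]
G -> hit
C -> fault, evict R, frames [G, P, C]
G -> hit
R -> fault, evict G, frames [P, C, R]
C -> hit
B -> fault, evict P, frames [C, R, B]
Page faults: 9.

9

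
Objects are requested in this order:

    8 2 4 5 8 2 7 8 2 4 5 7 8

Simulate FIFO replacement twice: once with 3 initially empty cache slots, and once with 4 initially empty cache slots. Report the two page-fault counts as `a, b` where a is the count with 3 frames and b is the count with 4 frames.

3 frames: F F F F F F F . . F F . F → 10 faults.
4 frames: F F F F . . F F F F F F F → 11 faults.
11 > 10: adding a frame increased faults — Belady's anomaly.

10, 11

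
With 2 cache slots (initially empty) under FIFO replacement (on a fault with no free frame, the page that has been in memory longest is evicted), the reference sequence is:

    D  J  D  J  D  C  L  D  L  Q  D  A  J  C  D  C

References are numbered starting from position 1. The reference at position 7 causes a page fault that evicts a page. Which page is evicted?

pos 1: D → miss, frames [D]
pos 2: J → miss, frames [D, J]
pos 3: D → hit
pos 4: J → hit
pos 5: D → hit
pos 6: C → miss, evict D, frames [J, C]
pos 7: L → miss, evict J, frames [C, L]
At position 7, page J is evicted.

J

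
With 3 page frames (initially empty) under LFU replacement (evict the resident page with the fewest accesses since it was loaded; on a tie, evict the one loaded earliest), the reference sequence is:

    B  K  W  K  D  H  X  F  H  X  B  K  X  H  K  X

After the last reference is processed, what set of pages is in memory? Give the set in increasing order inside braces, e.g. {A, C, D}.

B: fault, frames {B}
K: fault, frames {B,K}
W: fault, frames {B,K,W}
K: hit
D: fault, evict B, frames {K,W,D}
H: fault, evict W, frames {K,D,H}
X: fault, evict D, frames {K,H,X}
F: fault, evict H, frames {K,X,F}
H: fault, evict X, frames {K,F,H}
X: fault, evict F, frames {K,H,X}
B: fault, evict H, frames {K,X,B}
K: hit
X: hit
H: fault, evict B, frames {K,X,H}
K: hit
X: hit

{H, K, X}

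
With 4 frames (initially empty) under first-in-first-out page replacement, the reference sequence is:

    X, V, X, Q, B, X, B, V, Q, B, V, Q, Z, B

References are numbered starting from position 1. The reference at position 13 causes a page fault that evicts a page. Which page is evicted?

pos 1: X -> fault, frames {X}
pos 2: V -> fault, frames {X,V}
pos 3: X -> hit
pos 4: Q -> fault, frames {X,V,Q}
pos 5: B -> fault, frames {X,V,Q,B}
pos 6: X -> hit
pos 7: B -> hit
pos 8: V -> hit
pos 9: Q -> hit
pos 10: B -> hit
pos 11: V -> hit
pos 12: Q -> hit
pos 13: Z -> fault, evict X, frames {V,Q,B,Z}
At position 13, page X is evicted.

X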